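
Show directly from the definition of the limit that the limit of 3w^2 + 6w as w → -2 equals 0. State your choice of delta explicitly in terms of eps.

delta = min(1, eps/9)

Let eps > 0 be given. We want delta > 0 such that 0 < |w + 2| < delta implies |(3w^2 + 6w)| < eps.
(3w^2 + 6w) = 3w^2 + 6w = (w + 2)(3w).
So |(3w^2 + 6w)| = |w + 2|·|3w|.
Assume first that |w + 2| < 1, so |w| < 3. Then |3w| ≤ 3·3 = 9.
Hence |(3w^2 + 6w)| ≤ 9|w + 2| < eps provided |w + 2| < eps/9.
Choosing delta = min(1, eps/9) ensures both conditions, hence |(3w^2 + 6w)| < eps.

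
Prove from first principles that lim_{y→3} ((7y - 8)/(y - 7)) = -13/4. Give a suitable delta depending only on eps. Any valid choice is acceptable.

Fix eps > 0. We want delta > 0 with 0 < |y − 3| < delta ⇒ |(7y - 8)/(y - 7) + 13/4| < eps.
Combining over a common denominator, (7y - 8)/(y - 7) + 13/4 = [(7y - 8)·(-4) − 13·(y - 7)] / [(-4)·(y - 7)] = -41(y − 3) / ((-4)(y - 7)).
So |(7y - 8)/(y - 7) + 13/4| = 41|y − 3| / (4·|y − 7|).
Restrict delta ≤ 2. Then |y − 3| < 2 gives |y − 7| = |(y − 3) + (-4)| ≥ 4 − 2 = 2.
Hence |(7y - 8)/(y - 7) + 13/4| < 41|y − 3|/(4·2) = (41/8)|y − 3|, which is < eps once |y − 3| < (8/41)eps.
Take delta = min(2, (8/41)eps). Then 0 < |y − 3| < delta forces both bounds, so |(7y - 8)/(y - 7) + 13/4| < eps.

delta = min(2, (8/41)eps)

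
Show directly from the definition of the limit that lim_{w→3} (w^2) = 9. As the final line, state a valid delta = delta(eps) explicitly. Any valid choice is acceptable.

Let eps > 0. We seek delta > 0 with 0 < |w − 3| < delta ⇒ |w^2 − 9| < eps.
Factor: w^2 − 9 = (w − 3)(w + 3), so |w^2 − 9| = |w − 3|·|w + 3|.
Restrict delta ≤ 1. Then |w − 3| < 1 gives |w| < 4, so by the triangle inequality |w + 3| ≤ 4 + 3 = 7.
Hence |w^2 − 9| ≤ 7|w − 3|, which is < eps once |w − 3| < eps/7.
Take delta = min(1, eps/7). If 0 < |w − 3| < delta then both bounds hold and |w^2 − 9| ≤ 7|w − 3| < 7·(eps/7) = eps.

delta = min(1, eps/7)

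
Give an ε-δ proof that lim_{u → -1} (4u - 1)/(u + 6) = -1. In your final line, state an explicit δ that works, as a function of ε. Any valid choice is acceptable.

Fix ε > 0. We want δ > 0 with 0 < |u + 1| < δ ⇒ |(4u - 1)/(u + 6) + 1| < ε.
Combining over a common denominator, (4u - 1)/(u + 6) + 1 = [(4u - 1)·5 − (-5)·(u + 6)] / [5·(u + 6)] = 25(u + 1) / (5(u + 6)).
So |(4u - 1)/(u + 6) + 1| = 25|u + 1| / (5·|u + 6|).
Require δ ≤ 5/2, so |u + 6| ≥ |5| − |u + 1| > 5 − 5/2 = 5/2.
Hence |(4u - 1)/(u + 6) + 1| < 25|u + 1|/(5·(5/2)) = 2|u + 1|, which is < ε once |u + 1| < (1/2)ε.
Take δ = min(5/2, (1/2)ε). Then 0 < |u + 1| < δ forces both bounds, so |(4u - 1)/(u + 6) + 1| < ε.

δ = min(5/2, (1/2)ε)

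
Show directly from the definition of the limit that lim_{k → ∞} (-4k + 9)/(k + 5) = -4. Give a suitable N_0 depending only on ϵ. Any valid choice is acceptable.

N_0 = 29/ϵ

Let ϵ > 0. For k ≥ 1, |(-4k + 9)/(k + 5) + 4| = |29|/((k + 5)) = 29/((k + 5)).
Since k + 5 ≥ k for k ≥ 1, this is ≤ 29/(k) = 29/k.
So |(-4k + 9)/(k + 5) + 4| < ϵ whenever k > 29/ϵ.
Take N_0 = 29/ϵ. If k > N_0 then |(-4k + 9)/(k + 5) + 4| ≤ 29/k < ϵ.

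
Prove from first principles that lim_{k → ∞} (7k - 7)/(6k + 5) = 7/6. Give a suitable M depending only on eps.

M = (77/36)/eps

Suppose eps > 0. For k ≥ 1, |(7k - 7)/(6k + 5) − (7/6)| = |-77|/(6(6k + 5)) = 77/(6(6k + 5)).
Since 6k + 5 ≥ 6k for k ≥ 1, this is ≤ 77/(6·6k) = (77/36)/k.
So |(7k - 7)/(6k + 5) − (7/6)| < eps whenever k > (77/36)/eps.
Take M = (77/36)/eps. If k > M then |(7k - 7)/(6k + 5) − (7/6)| ≤ (77/36)/k < eps.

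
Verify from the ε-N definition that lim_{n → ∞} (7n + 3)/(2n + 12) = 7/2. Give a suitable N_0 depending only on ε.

N_0 = (39/2)/ε

Suppose ε > 0. For n ≥ 1, |(7n + 3)/(2n + 12) − (7/2)| = |-78|/(2(2n + 12)) = 78/(2(2n + 12)).
Since 2n + 12 ≥ 2n for n ≥ 1, this is ≤ 78/(2·2n) = (39/2)/n.
So |(7n + 3)/(2n + 12) − (7/2)| < ε whenever n > (39/2)/ε.
Take N_0 = (39/2)/ε. If n > N_0 then |(7n + 3)/(2n + 12) − (7/2)| ≤ (39/2)/n < ε.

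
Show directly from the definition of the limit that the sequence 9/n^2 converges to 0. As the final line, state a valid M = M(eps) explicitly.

Let eps > 0. For n ≥ 1, |9/n^2 − 0| = 9/n^2.
9/n^2 < eps ⇔ n^2 > 9/eps ⇔ n > (9/eps)^{1/2}.
Take M = (9/eps)^{1/2}. Then n > M implies 9/n^2 < eps.

M = (9/eps)^{1/2}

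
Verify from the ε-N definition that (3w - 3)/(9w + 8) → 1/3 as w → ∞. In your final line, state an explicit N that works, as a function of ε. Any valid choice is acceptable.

Suppose ε > 0. We seek N > 0 such that w > N implies |(3w - 3)/(9w + 8) − (1/3)| < ε.
(3w - 3)/(9w + 8) − (1/3) = (9(3w - 3) − 3(9w + 8)) / (9(9w + 8)) = -51/(9(9w + 8)).
For w > 0 we have 9w + 8 > 9w, so |(3w - 3)/(9w + 8) − (1/3)| = 51/(9(9w + 8)) < 51/(9·9w) = (17/27)/w.
Thus |(3w - 3)/(9w + 8) − (1/3)| < ε whenever w > (17/27)/ε.
Take N = (17/27)/ε. If w > N then |(3w - 3)/(9w + 8) − (1/3)| < (17/27)/w < ε.

N = (17/27)/ε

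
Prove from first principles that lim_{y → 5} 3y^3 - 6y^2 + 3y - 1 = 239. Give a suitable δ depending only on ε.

δ = min(1, ε/210)

Suppose ε > 0. We want δ > 0 such that 0 < |y − 5| < δ implies |(3y^3 - 6y^2 + 3y - 1) − 239| < ε.
(3y^3 - 6y^2 + 3y - 1) − 239 = 3y^3 - 6y^2 + 3y - 240 = (y − 5)(3y^2 + 9y + 48).
So |(3y^3 - 6y^2 + 3y - 1) − 239| = |y − 5|·|3y^2 + 9y + 48|.
Assume first that |y − 5| < 1, so |y| < 6. Then |3y^2 + 9y + 48| ≤ 3·6^2 + 9·6 + 48 = 210.
Hence |(3y^3 - 6y^2 + 3y - 1) − 239| ≤ 210|y − 5| < ε provided |y − 5| < ε/210.
Choosing δ = min(1, ε/210) ensures both conditions, hence |(3y^3 - 6y^2 + 3y - 1) − 239| < ε.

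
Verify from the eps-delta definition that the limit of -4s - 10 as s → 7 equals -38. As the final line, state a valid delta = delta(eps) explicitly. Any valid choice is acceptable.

Let eps > 0 be given. We need delta > 0 so that 0 < |s − 7| < delta implies |(-4s - 10) + 38| < eps.
|(-4s - 10) + 38| = |-4s + 28| = 4|s − 7|.
So 4|s − 7| < eps exactly when |s − 7| < eps/4.
Take delta = eps/4. If 0 < |s − 7| < delta then |(-4s - 10) + 38| = 4|s − 7| < 4·(eps/4) = eps.

delta = eps/4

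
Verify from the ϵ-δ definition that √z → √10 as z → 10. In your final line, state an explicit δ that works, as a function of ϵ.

Let ϵ > 0 be given. We want δ > 0 such that 0 < |z − 10| < δ implies |√z − √10| < ϵ.
Multiplying by the conjugate, |√z − √10| = |z − 10|/(√z + √10).
Restrict δ ≤ 10 so that |z − 10| < 10 forces z > 0, and then √z + √10 > √10.
Hence |√z − √10| < |z − 10|/√10, which is < ϵ once |z − 10| < √10·ϵ.
Take δ = min(10, √10·ϵ). If 0 < |z − 10| < δ then z > 0 and |√z − √10| < |z − 10|/√10 < ϵ.

δ = min(10, √10·ϵ)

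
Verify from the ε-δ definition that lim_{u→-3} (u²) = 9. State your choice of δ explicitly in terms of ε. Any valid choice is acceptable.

Fix ε > 0. We seek δ > 0 with 0 < |u + 3| < δ ⇒ |u² − 9| < ε.
Factor: u² − 9 = (u + 3)(u - 3), so |u² − 9| = |u + 3|·|u - 3|.
Restrict δ ≤ 2. Then |u + 3| < 2 gives |u| < 5, so by the triangle inequality |u - 3| ≤ 5 + 3 = 8.
Hence |u² − 9| ≤ 8|u + 3|, which is < ε once |u + 3| < ε/8.
Take δ = min(2, ε/8). If 0 < |u + 3| < δ then both bounds hold and |u² − 9| ≤ 8|u + 3| < 8·(ε/8) = ε.

δ = min(2, ε/8)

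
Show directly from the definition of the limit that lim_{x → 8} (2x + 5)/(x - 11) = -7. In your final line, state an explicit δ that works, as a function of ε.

δ = min(3/2, (1/6)ε)

Let ε > 0 be given. We want δ > 0 with 0 < |x − 8| < δ ⇒ |(2x + 5)/(x - 11) + 7| < ε.
Combining over a common denominator, (2x + 5)/(x - 11) + 7 = [(2x + 5)·(-3) − 21·(x - 11)] / [(-3)·(x - 11)] = -27(x − 8) / ((-3)(x - 11)).
So |(2x + 5)/(x - 11) + 7| = 27|x − 8| / (3·|x − 11|).
Require δ ≤ 3/2, so |x − 11| ≥ |-3| − |x − 8| > 3 − 3/2 = 3/2.
Hence |(2x + 5)/(x - 11) + 7| < 27|x − 8|/(3·(3/2)) = 6|x − 8|, which is < ε once |x − 8| < (1/6)ε.
Take δ = min(3/2, (1/6)ε). Then 0 < |x − 8| < δ forces both bounds, so |(2x + 5)/(x - 11) + 7| < ε.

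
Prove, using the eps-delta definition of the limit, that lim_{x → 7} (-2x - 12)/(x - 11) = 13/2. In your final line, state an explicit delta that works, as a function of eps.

Fix eps > 0. We want delta > 0 with 0 < |x − 7| < delta ⇒ |(-2x - 12)/(x - 11) − (13/2)| < eps.
Combining over a common denominator, (-2x - 12)/(x - 11) − (13/2) = [(-2x - 12)·(-4) − (-26)·(x - 11)] / [(-4)·(x - 11)] = 34(x − 7) / ((-4)(x - 11)).
So |(-2x - 12)/(x - 11) − (13/2)| = 34|x − 7| / (4·|x − 11|).
Require delta ≤ 2, so |x − 11| ≥ |-4| − |x − 7| > 4 − 2 = 2.
Hence |(-2x - 12)/(x - 11) − (13/2)| < 34|x − 7|/(4·2) = (17/4)|x − 7|, which is < eps once |x − 7| < (4/17)eps.
Take delta = min(2, (4/17)eps). Then 0 < |x − 7| < delta forces both bounds, so |(-2x - 12)/(x - 11) − (13/2)| < eps.

delta = min(2, (4/17)eps)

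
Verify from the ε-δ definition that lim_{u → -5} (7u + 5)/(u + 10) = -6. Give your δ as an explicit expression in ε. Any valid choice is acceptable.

δ = min(5/2, (5/26)ε)

Fix ε > 0. We want δ > 0 with 0 < |u + 5| < δ ⇒ |(7u + 5)/(u + 10) + 6| < ε.
Combining over a common denominator, (7u + 5)/(u + 10) + 6 = [(7u + 5)·5 − (-30)·(u + 10)] / [5·(u + 10)] = 65(u + 5) / (5(u + 10)).
So |(7u + 5)/(u + 10) + 6| = 65|u + 5| / (5·|u + 10|).
Require δ ≤ 5/2, so |u + 10| ≥ |5| − |u + 5| > 5 − 5/2 = 5/2.
Hence |(7u + 5)/(u + 10) + 6| < 65|u + 5|/(5·(5/2)) = (26/5)|u + 5|, which is < ε once |u + 5| < (5/26)ε.
Take δ = min(5/2, (5/26)ε). Then 0 < |u + 5| < δ forces both bounds, so |(7u + 5)/(u + 10) + 6| < ε.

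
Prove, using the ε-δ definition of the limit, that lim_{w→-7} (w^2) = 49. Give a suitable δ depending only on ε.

δ = min(1, ε/15)

Let ε > 0. We seek δ > 0 with 0 < |w + 7| < δ ⇒ |w^2 − 49| < ε.
Factor: w^2 − 49 = (w + 7)(w - 7), so |w^2 − 49| = |w + 7|·|w - 7|.
Restrict δ ≤ 1. Then |w + 7| < 1 gives |w| < 8, so by the triangle inequality |w - 7| ≤ 8 + 7 = 15.
Hence |w^2 − 49| ≤ 15|w + 7|, which is < ε once |w + 7| < ε/15.
Take δ = min(1, ε/15). If 0 < |w + 7| < δ then both bounds hold and |w^2 − 49| ≤ 15|w + 7| < 15·(ε/15) = ε.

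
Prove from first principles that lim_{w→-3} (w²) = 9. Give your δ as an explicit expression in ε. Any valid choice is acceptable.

δ = min(1, ε/7)

Let ε > 0. We seek δ > 0 with 0 < |w + 3| < δ ⇒ |w² − 9| < ε.
Factor: w² − 9 = (w + 3)(w - 3), so |w² − 9| = |w + 3|·|w - 3|.
Impose δ ≤ 1 so that |w| < 4; then |w - 3| ≤ 7.
Hence |w² − 9| ≤ 7|w + 3|, which is < ε once |w + 3| < ε/7.
Take δ = min(1, ε/7). If 0 < |w + 3| < δ then both bounds hold and |w² − 9| ≤ 7|w + 3| < 7·(ε/7) = ε.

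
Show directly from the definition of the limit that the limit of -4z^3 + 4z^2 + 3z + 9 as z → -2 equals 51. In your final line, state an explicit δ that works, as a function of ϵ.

δ = min(1, ϵ/93)

Suppose ϵ > 0. We want δ > 0 such that 0 < |z + 2| < δ implies |(-4z^3 + 4z^2 + 3z + 9) − 51| < ϵ.
(-4z^3 + 4z^2 + 3z + 9) − 51 = -4z^3 + 4z^2 + 3z - 42 = (z + 2)(-4z^2 + 12z - 21).
So |(-4z^3 + 4z^2 + 3z + 9) − 51| = |z + 2|·|-4z^2 + 12z - 21|.
Assume first that |z + 2| < 1, so |z| < 3. Then |-4z^2 + 12z - 21| ≤ 4·3^2 + 12·3 + 21 = 93.
Hence |(-4z^3 + 4z^2 + 3z + 9) − 51| ≤ 93|z + 2| < ϵ provided |z + 2| < ϵ/93.
Choosing δ = min(1, ϵ/93) ensures both conditions, hence |(-4z^3 + 4z^2 + 3z + 9) − 51| < ϵ.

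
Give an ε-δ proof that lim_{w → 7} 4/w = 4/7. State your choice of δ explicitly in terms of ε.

Let ε > 0. We seek δ > 0 such that 0 < |w − 7| < δ implies |4/w − (4/7)| < ε.
|4/w − (4/7)| = 4·|7 − w|/(7·|w|) = 4|w − 7|/(7|w|).
Restrict δ ≤ 7/2. Then |w − 7| < 7/2 gives |w| > 7/2, so 7|w| > 49/2.
Then |4/w − (4/7)| < 4|w − 7|/(49/2), which is < ε when |w − 7| < (49/8)ε.
Take δ = min(7/2, (49/8)ε). Then 0 < |w − 7| < δ gives both |w − 7| < 7/2 and |w − 7| < (49/8)ε, so |4/w − (4/7)| < ε.

δ = min(7/2, (49/8)ε)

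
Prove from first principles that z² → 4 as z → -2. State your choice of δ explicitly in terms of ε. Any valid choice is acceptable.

Suppose ε > 0. We seek δ > 0 with 0 < |z + 2| < δ ⇒ |z² − 4| < ε.
Factor: z² − 4 = (z + 2)(z - 2), so |z² − 4| = |z + 2|·|z - 2|.
Impose δ ≤ 2 so that |z| < 4; then |z - 2| ≤ 6.
Hence |z² − 4| ≤ 6|z + 2|, which is < ε once |z + 2| < ε/6.
Take δ = min(2, ε/6). If 0 < |z + 2| < δ then both bounds hold and |z² − 4| ≤ 6|z + 2| < 6·(ε/6) = ε.

δ = min(2, ε/6)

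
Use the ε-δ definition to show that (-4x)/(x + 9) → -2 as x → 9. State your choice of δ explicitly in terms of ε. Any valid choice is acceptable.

Let ε > 0. We want δ > 0 with 0 < |x − 9| < δ ⇒ |(-4x)/(x + 9) + 2| < ε.
Combining over a common denominator, (-4x)/(x + 9) + 2 = [(-4x)·18 − (-36)·(x + 9)] / [18·(x + 9)] = -36(x − 9) / (18(x + 9)).
So |(-4x)/(x + 9) + 2| = 36|x − 9| / (18·|x + 9|).
Require δ ≤ 9, so |x + 9| ≥ |18| − |x − 9| > 18 − 9 = 9.
Hence |(-4x)/(x + 9) + 2| < 36|x − 9|/(18·9) = (2/9)|x − 9|, which is < ε once |x − 9| < (9/2)ε.
Take δ = min(9, (9/2)ε). Then 0 < |x − 9| < δ forces both bounds, so |(-4x)/(x + 9) + 2| < ε.

δ = min(9, (9/2)ε)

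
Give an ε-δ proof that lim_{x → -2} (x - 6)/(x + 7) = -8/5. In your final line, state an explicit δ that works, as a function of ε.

δ = min(5/2, (25/26)ε)

Let ε > 0. We want δ > 0 with 0 < |x + 2| < δ ⇒ |(x - 6)/(x + 7) + 8/5| < ε.
Combining over a common denominator, (x - 6)/(x + 7) + 8/5 = [(x - 6)·5 − (-8)·(x + 7)] / [5·(x + 7)] = 13(x + 2) / (5(x + 7)).
So |(x - 6)/(x + 7) + 8/5| = 13|x + 2| / (5·|x + 7|).
Require δ ≤ 5/2, so |x + 7| ≥ |5| − |x + 2| > 5 − 5/2 = 5/2.
Hence |(x - 6)/(x + 7) + 8/5| < 13|x + 2|/(5·(5/2)) = (26/25)|x + 2|, which is < ε once |x + 2| < (25/26)ε.
Take δ = min(5/2, (25/26)ε). Then 0 < |x + 2| < δ forces both bounds, so |(x - 6)/(x + 7) + 8/5| < ε.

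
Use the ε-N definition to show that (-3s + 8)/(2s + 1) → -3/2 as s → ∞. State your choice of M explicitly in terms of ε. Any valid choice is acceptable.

Suppose ε > 0. We seek M > 0 such that s > M implies |(-3s + 8)/(2s + 1) + 3/2| < ε.
(-3s + 8)/(2s + 1) + 3/2 = (2(-3s + 8) − (-3)(2s + 1)) / (2(2s + 1)) = 19/(2(2s + 1)).
For s > 0 we have 2s + 1 > 2s, so |(-3s + 8)/(2s + 1) + 3/2| = 19/(2(2s + 1)) < 19/(2·2s) = (19/4)/s.
Thus |(-3s + 8)/(2s + 1) + 3/2| < ε whenever s > (19/4)/ε.
Take M = (19/4)/ε. If s > M then |(-3s + 8)/(2s + 1) + 3/2| < (19/4)/s < ε.

M = (19/4)/ε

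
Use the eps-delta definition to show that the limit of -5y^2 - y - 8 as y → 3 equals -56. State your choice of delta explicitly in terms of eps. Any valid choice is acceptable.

delta = min(1, eps/36)

Let eps > 0. We want delta > 0 such that 0 < |y − 3| < delta implies |(-5y^2 - y - 8) + 56| < eps.
(-5y^2 - y - 8) + 56 = -5y^2 - y + 48 = (y − 3)(-5y - 16).
So |(-5y^2 - y - 8) + 56| = |y − 3|·|-5y - 16|.
Require delta ≤ 1. Then |y − 3| < 1 gives |y| < 4, and by the triangle inequality |-5y - 16| ≤ 5·4 + 16 = 36.
Hence |(-5y^2 - y - 8) + 56| ≤ 36|y − 3| < eps provided |y − 3| < eps/36.
Take delta = min(1, eps/36). Then 0 < |y − 3| < delta gives both |y − 3| < 1 and |y − 3| < eps/36, so |(-5y^2 - y - 8) + 56| < eps.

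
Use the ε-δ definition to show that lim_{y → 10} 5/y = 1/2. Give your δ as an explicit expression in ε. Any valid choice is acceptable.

Let ε > 0 be given. We seek δ > 0 such that 0 < |y − 10| < δ implies |5/y − (1/2)| < ε.
|5/y − (1/2)| = 5·|10 − y|/(10·|y|) = 5|y − 10|/(10|y|).
Restrict δ ≤ 5. Then |y − 10| < 5 gives |y| > 5, so 10|y| > 50.
Then |5/y − (1/2)| < 5|y − 10|/50, which is < ε when |y − 10| < 10ε.
Take δ = min(5, 10ε). Then 0 < |y − 10| < δ gives both |y − 10| < 5 and |y − 10| < 10ε, so |5/y − (1/2)| < ε.

δ = min(5, 10ε)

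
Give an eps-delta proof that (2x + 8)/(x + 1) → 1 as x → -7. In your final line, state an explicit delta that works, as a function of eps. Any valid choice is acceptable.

delta = min(3, 3eps)

Suppose eps > 0. We want delta > 0 with 0 < |x + 7| < delta ⇒ |(2x + 8)/(x + 1) − 1| < eps.
Combining over a common denominator, (2x + 8)/(x + 1) − 1 = [(2x + 8)·(-6) − (-6)·(x + 1)] / [(-6)·(x + 1)] = -6(x + 7) / ((-6)(x + 1)).
So |(2x + 8)/(x + 1) − 1| = 6|x + 7| / (6·|x + 1|).
Require delta ≤ 3, so |x + 1| ≥ |-6| − |x + 7| > 6 − 3 = 3.
Hence |(2x + 8)/(x + 1) − 1| < 6|x + 7|/(6·3) = (1/3)|x + 7|, which is < eps once |x + 7| < 3eps.
Take delta = min(3, 3eps). Then 0 < |x + 7| < delta forces both bounds, so |(2x + 8)/(x + 1) − 1| < eps.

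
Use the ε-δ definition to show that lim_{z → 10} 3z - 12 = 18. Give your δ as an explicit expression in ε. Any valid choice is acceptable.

δ = ε/3

Fix ε > 0. We need δ > 0 so that 0 < |z − 10| < δ implies |(3z - 12) − 18| < ε.
|(3z - 12) − 18| = |3z - 30| = 3|z − 10|.
So 3|z − 10| < ε exactly when |z − 10| < ε/3.
Take δ = ε/3. If 0 < |z − 10| < δ then |(3z - 12) − 18| = 3|z − 10| < 3·(ε/3) = ε.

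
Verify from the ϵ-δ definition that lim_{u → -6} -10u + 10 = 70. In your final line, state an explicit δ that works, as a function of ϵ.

Let ϵ > 0 be given. We need δ > 0 so that 0 < |u + 6| < δ implies |(-10u + 10) − 70| < ϵ.
|(-10u + 10) − 70| = |-10u - 60| = 10|u + 6|.
So 10|u + 6| < ϵ exactly when |u + 6| < ϵ/10.
Choosing δ = ϵ/10 gives |(-10u + 10) − 70| = 10|u + 6| < ϵ whenever |u + 6| < δ.

δ = ϵ/10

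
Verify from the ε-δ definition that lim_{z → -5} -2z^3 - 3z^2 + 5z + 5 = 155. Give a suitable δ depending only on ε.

δ = min(1, ε/144)

Let ε > 0 be given. We want δ > 0 such that 0 < |z + 5| < δ implies |(-2z^3 - 3z^2 + 5z + 5) − 155| < ε.
(-2z^3 - 3z^2 + 5z + 5) − 155 = -2z^3 - 3z^2 + 5z - 150 = (z + 5)(-2z^2 + 7z - 30).
So |(-2z^3 - 3z^2 + 5z + 5) − 155| = |z + 5|·|-2z^2 + 7z - 30|.
Assume first that |z + 5| < 1, so |z| < 6. Then |-2z^2 + 7z - 30| ≤ 2·6^2 + 7·6 + 30 = 144.
Hence |(-2z^3 - 3z^2 + 5z + 5) − 155| ≤ 144|z + 5| < ε provided |z + 5| < ε/144.
Choosing δ = min(1, ε/144) ensures both conditions, hence |(-2z^3 - 3z^2 + 5z + 5) − 155| < ε.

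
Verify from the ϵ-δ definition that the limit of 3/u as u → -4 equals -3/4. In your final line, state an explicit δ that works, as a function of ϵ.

δ = min(2, (8/3)ϵ)

Fix ϵ > 0. We seek δ > 0 such that 0 < |u + 4| < δ implies |3/u + 3/4| < ϵ.
|3/u + 3/4| = 3·|-4 − u|/(4·|u|) = 3|u + 4|/(4|u|).
Require δ ≤ 2 so that |u| > 4 − 2 = 2, hence 4|u| > 8.
Then |3/u + 3/4| < 3|u + 4|/8, which is < ϵ when |u + 4| < (8/3)ϵ.
Take δ = min(2, (8/3)ϵ). Then 0 < |u + 4| < δ gives both |u + 4| < 2 and |u + 4| < (8/3)ϵ, so |3/u + 3/4| < ϵ.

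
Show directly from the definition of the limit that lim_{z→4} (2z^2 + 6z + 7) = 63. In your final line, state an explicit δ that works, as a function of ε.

Let ε > 0. We want δ > 0 such that 0 < |z − 4| < δ implies |(2z^2 + 6z + 7) − 63| < ε.
(2z^2 + 6z + 7) − 63 = 2z^2 + 6z - 56 = (z − 4)(2z + 14).
So |(2z^2 + 6z + 7) − 63| = |z − 4|·|2z + 14|.
Require δ ≤ 2. Then |z − 4| < 2 gives |z| < 6, and by the triangle inequality |2z + 14| ≤ 2·6 + 14 = 26.
Hence |(2z^2 + 6z + 7) − 63| ≤ 26|z − 4| < ε provided |z − 4| < ε/26.
Take δ = min(2, ε/26). Then 0 < |z − 4| < δ gives both |z − 4| < 2 and |z − 4| < ε/26, so |(2z^2 + 6z + 7) − 63| < ε.

δ = min(2, ε/26)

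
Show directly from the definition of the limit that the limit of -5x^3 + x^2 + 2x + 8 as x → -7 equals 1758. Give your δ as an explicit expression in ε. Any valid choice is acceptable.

δ = min(1, ε/858)

Suppose ε > 0. We want δ > 0 such that 0 < |x + 7| < δ implies |(-5x^3 + x^2 + 2x + 8) − 1758| < ε.
(-5x^3 + x^2 + 2x + 8) − 1758 = -5x^3 + x^2 + 2x - 1750 = (x + 7)(-5x^2 + 36x - 250).
So |(-5x^3 + x^2 + 2x + 8) − 1758| = |x + 7|·|-5x^2 + 36x - 250|.
Require δ ≤ 1. Then |x + 7| < 1 gives |x| < 8, and by the triangle inequality |-5x^2 + 36x - 250| ≤ 5·8^2 + 36·8 + 250 = 858.
Hence |(-5x^3 + x^2 + 2x + 8) − 1758| ≤ 858|x + 7| < ε provided |x + 7| < ε/858.
Take δ = min(1, ε/858). Then 0 < |x + 7| < δ gives both |x + 7| < 1 and |x + 7| < ε/858, so |(-5x^3 + x^2 + 2x + 8) − 1758| < ε.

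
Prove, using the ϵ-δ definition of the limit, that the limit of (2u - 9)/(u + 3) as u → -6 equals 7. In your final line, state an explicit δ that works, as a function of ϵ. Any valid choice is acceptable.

δ = min(3/2, (3/10)ϵ)

Let ϵ > 0. We want δ > 0 with 0 < |u + 6| < δ ⇒ |(2u - 9)/(u + 3) − 7| < ϵ.
Combining over a common denominator, (2u - 9)/(u + 3) − 7 = [(2u - 9)·(-3) − (-21)·(u + 3)] / [(-3)·(u + 3)] = 15(u + 6) / ((-3)(u + 3)).
So |(2u - 9)/(u + 3) − 7| = 15|u + 6| / (3·|u + 3|).
Restrict δ ≤ 3/2. Then |u + 6| < 3/2 gives |u + 3| = |(u + 6) + (-3)| ≥ 3 − 3/2 = 3/2.
Hence |(2u - 9)/(u + 3) − 7| < 15|u + 6|/(3·(3/2)) = (10/3)|u + 6|, which is < ϵ once |u + 6| < (3/10)ϵ.
Take δ = min(3/2, (3/10)ϵ). Then 0 < |u + 6| < δ forces both bounds, so |(2u - 9)/(u + 3) − 7| < ϵ.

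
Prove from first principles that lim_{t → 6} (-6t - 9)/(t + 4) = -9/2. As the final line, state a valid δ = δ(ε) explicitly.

Let ε > 0. We want δ > 0 with 0 < |t − 6| < δ ⇒ |(-6t - 9)/(t + 4) + 9/2| < ε.
Combining over a common denominator, (-6t - 9)/(t + 4) + 9/2 = [(-6t - 9)·10 − (-45)·(t + 4)] / [10·(t + 4)] = -15(t − 6) / (10(t + 4)).
So |(-6t - 9)/(t + 4) + 9/2| = 15|t − 6| / (10·|t + 4|).
Require δ ≤ 5, so |t + 4| ≥ |10| − |t − 6| > 10 − 5 = 5.
Hence |(-6t - 9)/(t + 4) + 9/2| < 15|t − 6|/(10·5) = (3/10)|t − 6|, which is < ε once |t − 6| < (10/3)ε.
Take δ = min(5, (10/3)ε). Then 0 < |t − 6| < δ forces both bounds, so |(-6t - 9)/(t + 4) + 9/2| < ε.

δ = min(5, (10/3)ε)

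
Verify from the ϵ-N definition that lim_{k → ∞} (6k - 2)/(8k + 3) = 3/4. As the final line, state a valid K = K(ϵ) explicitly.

K = (17/32)/ϵ

Suppose ϵ > 0. For k ≥ 1, |(6k - 2)/(8k + 3) − (3/4)| = |-34|/(8(8k + 3)) = 34/(8(8k + 3)).
Since 8k + 3 ≥ 8k for k ≥ 1, this is ≤ 34/(8·8k) = (17/32)/k.
So |(6k - 2)/(8k + 3) − (3/4)| < ϵ whenever k > (17/32)/ϵ.
Take K = (17/32)/ϵ. If k > K then |(6k - 2)/(8k + 3) − (3/4)| ≤ (17/32)/k < ϵ.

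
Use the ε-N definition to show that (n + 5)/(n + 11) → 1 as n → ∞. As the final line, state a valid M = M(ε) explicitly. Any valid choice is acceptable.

Suppose ε > 0. For n ≥ 1, |(n + 5)/(n + 11) − 1| = |-6|/((n + 11)) = 6/((n + 11)).
Since n + 11 ≥ n for n ≥ 1, this is ≤ 6/(n) = 6/n.
So |(n + 5)/(n + 11) − 1| < ε whenever n > 6/ε.
Take M = 6/ε. If n > M then |(n + 5)/(n + 11) − 1| ≤ 6/n < ε.

M = 6/ε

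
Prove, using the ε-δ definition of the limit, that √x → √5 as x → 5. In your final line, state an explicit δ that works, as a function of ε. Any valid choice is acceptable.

δ = min(5, √5·ε)

Fix ε > 0. We want δ > 0 such that 0 < |x − 5| < δ implies |√x − √5| < ε.
Rationalise: √x − √5 = (x − 5)/(√x + √5), so |√x − √5| = |x − 5|/(√x + √5).
Restrict δ ≤ 5 so that |x − 5| < 5 forces x > 0, and then √x + √5 > √5.
Hence |√x − √5| < |x − 5|/√5, which is < ε once |x − 5| < √5·ε.
Take δ = min(5, √5·ε). If 0 < |x − 5| < δ then x > 0 and |√x − √5| < |x − 5|/√5 < ε.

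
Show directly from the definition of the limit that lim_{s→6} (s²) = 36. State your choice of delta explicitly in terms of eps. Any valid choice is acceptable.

delta = min(1, eps/13)

Let eps > 0. We seek delta > 0 with 0 < |s − 6| < delta ⇒ |s² − 36| < eps.
Factor: s² − 36 = (s − 6)(s + 6), so |s² − 36| = |s − 6|·|s + 6|.
Impose delta ≤ 1 so that |s| < 7; then |s + 6| ≤ 13.
Hence |s² − 36| ≤ 13|s − 6|, which is < eps once |s − 6| < eps/13.
Take delta = min(1, eps/13). If 0 < |s − 6| < delta then both bounds hold and |s² − 36| ≤ 13|s − 6| < 13·(eps/13) = eps.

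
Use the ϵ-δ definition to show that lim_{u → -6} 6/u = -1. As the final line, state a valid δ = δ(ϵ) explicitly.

Let ϵ > 0. We seek δ > 0 such that 0 < |u + 6| < δ implies |6/u + 1| < ϵ.
|6/u + 1| = 6·|-6 − u|/(6·|u|) = 6|u + 6|/(6|u|).
Require δ ≤ 3 so that |u| > 6 − 3 = 3, hence 6|u| > 18.
Then |6/u + 1| < 6|u + 6|/18, which is < ϵ when |u + 6| < 3ϵ.
Take δ = min(3, 3ϵ). Then 0 < |u + 6| < δ gives both |u + 6| < 3 and |u + 6| < 3ϵ, so |6/u + 1| < ϵ.

δ = min(3, 3ϵ)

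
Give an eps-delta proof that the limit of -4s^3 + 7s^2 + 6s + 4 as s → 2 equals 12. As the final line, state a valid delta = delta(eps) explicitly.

Let eps > 0 be given. We want delta > 0 such that 0 < |s − 2| < delta implies |(-4s^3 + 7s^2 + 6s + 4) − 12| < eps.
(-4s^3 + 7s^2 + 6s + 4) − 12 = -4s^3 + 7s^2 + 6s - 8 = (s − 2)(-4s^2 - s + 4).
So |(-4s^3 + 7s^2 + 6s + 4) − 12| = |s − 2|·|-4s^2 - s + 4|.
Assume first that |s − 2| < 1, so |s| < 3. Then |-4s^2 - s + 4| ≤ 4·3^2 + 3 + 4 = 43.
Hence |(-4s^3 + 7s^2 + 6s + 4) − 12| ≤ 43|s − 2| < eps provided |s − 2| < eps/43.
Choosing delta = min(1, eps/43) ensures both conditions, hence |(-4s^3 + 7s^2 + 6s + 4) − 12| < eps.

delta = min(1, eps/43)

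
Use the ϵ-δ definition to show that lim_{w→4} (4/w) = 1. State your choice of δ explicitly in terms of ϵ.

δ = min(2, 2ϵ)

Let ϵ > 0. We seek δ > 0 such that 0 < |w − 4| < δ implies |4/w − 1| < ϵ.
|4/w − 1| = 4·|4 − w|/(4·|w|) = 4|w − 4|/(4|w|).
Require δ ≤ 2 so that |w| > 4 − 2 = 2, hence 4|w| > 8.
Then |4/w − 1| < 4|w − 4|/8, which is < ϵ when |w − 4| < 2ϵ.
Take δ = min(2, 2ϵ). Then 0 < |w − 4| < δ gives both |w − 4| < 2 and |w − 4| < 2ϵ, so |4/w − 1| < ϵ.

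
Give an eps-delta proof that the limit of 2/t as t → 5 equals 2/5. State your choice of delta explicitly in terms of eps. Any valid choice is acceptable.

delta = min(5/2, (25/4)eps)

Suppose eps > 0. We seek delta > 0 such that 0 < |t − 5| < delta implies |2/t − (2/5)| < eps.
|2/t − (2/5)| = 2·|5 − t|/(5·|t|) = 2|t − 5|/(5|t|).
Require delta ≤ 5/2 so that |t| > 5 − 5/2 = 5/2, hence 5|t| > 25/2.
Then |2/t − (2/5)| < 2|t − 5|/(25/2), which is < eps when |t − 5| < (25/4)eps.
Take delta = min(5/2, (25/4)eps). Then 0 < |t − 5| < delta gives both |t − 5| < 5/2 and |t − 5| < (25/4)eps, so |2/t − (2/5)| < eps.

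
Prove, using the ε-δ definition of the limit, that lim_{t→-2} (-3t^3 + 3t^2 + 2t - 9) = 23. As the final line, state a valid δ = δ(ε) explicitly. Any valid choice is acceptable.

Let ε > 0. We want δ > 0 such that 0 < |t + 2| < δ implies |(-3t^3 + 3t^2 + 2t - 9) − 23| < ε.
(-3t^3 + 3t^2 + 2t - 9) − 23 = -3t^3 + 3t^2 + 2t - 32 = (t + 2)(-3t^2 + 9t - 16).
So |(-3t^3 + 3t^2 + 2t - 9) − 23| = |t + 2|·|-3t^2 + 9t - 16|.
Require δ ≤ 1. Then |t + 2| < 1 gives |t| < 3, and by the triangle inequality |-3t^2 + 9t - 16| ≤ 3·3^2 + 9·3 + 16 = 70.
Hence |(-3t^3 + 3t^2 + 2t - 9) − 23| ≤ 70|t + 2| < ε provided |t + 2| < ε/70.
Choosing δ = min(1, ε/70) ensures both conditions, hence |(-3t^3 + 3t^2 + 2t - 9) − 23| < ε.

δ = min(1, ε/70)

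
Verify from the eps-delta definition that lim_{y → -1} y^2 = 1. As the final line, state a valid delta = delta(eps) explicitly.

delta = min(2, eps/4)

Let eps > 0 be given. We seek delta > 0 with 0 < |y + 1| < delta ⇒ |y^2 − 1| < eps.
Factor: y^2 − 1 = (y + 1)(y - 1), so |y^2 − 1| = |y + 1|·|y - 1|.
Impose delta ≤ 2 so that |y| < 3; then |y - 1| ≤ 4.
Hence |y^2 − 1| ≤ 4|y + 1|, which is < eps once |y + 1| < eps/4.
Take delta = min(2, eps/4). If 0 < |y + 1| < delta then both bounds hold and |y^2 − 1| ≤ 4|y + 1| < 4·(eps/4) = eps.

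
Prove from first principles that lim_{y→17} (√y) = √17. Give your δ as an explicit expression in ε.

δ = min(17, √17·ε)

Let ε > 0. We want δ > 0 such that 0 < |y − 17| < δ implies |√y − √17| < ε.
Rationalise: √y − √17 = (y − 17)/(√y + √17), so |√y − √17| = |y − 17|/(√y + √17).
Restrict δ ≤ 17 so that |y − 17| < 17 forces y > 0, and then √y + √17 > √17.
Hence |√y − √17| < |y − 17|/√17, which is < ε once |y − 17| < √17·ε.
Take δ = min(17, √17·ε). If 0 < |y − 17| < δ then y > 0 and |√y − √17| < |y − 17|/√17 < ε.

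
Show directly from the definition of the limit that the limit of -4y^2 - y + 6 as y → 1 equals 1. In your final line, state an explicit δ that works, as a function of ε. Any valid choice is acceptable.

δ = min(1, ε/13)

Suppose ε > 0. We want δ > 0 such that 0 < |y − 1| < δ implies |(-4y^2 - y + 6) − 1| < ε.
(-4y^2 - y + 6) − 1 = -4y^2 - y + 5 = (y − 1)(-4y - 5).
So |(-4y^2 - y + 6) − 1| = |y − 1|·|-4y - 5|.
Require δ ≤ 1. Then |y − 1| < 1 gives |y| < 2, and by the triangle inequality |-4y - 5| ≤ 4·2 + 5 = 13.
Hence |(-4y^2 - y + 6) − 1| ≤ 13|y − 1| < ε provided |y − 1| < ε/13.
Choosing δ = min(1, ε/13) ensures both conditions, hence |(-4y^2 - y + 6) − 1| < ε.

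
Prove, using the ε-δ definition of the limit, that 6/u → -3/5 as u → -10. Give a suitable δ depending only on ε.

δ = min(5, (25/3)ε)

Let ε > 0 be given. We seek δ > 0 such that 0 < |u + 10| < δ implies |6/u + 3/5| < ε.
|6/u + 3/5| = 6·|-10 − u|/(10·|u|) = 6|u + 10|/(10|u|).
Require δ ≤ 5 so that |u| > 10 − 5 = 5, hence 10|u| > 50.
Then |6/u + 3/5| < 6|u + 10|/50, which is < ε when |u + 10| < (25/3)ε.
Take δ = min(5, (25/3)ε). Then 0 < |u + 10| < δ gives both |u + 10| < 5 and |u + 10| < (25/3)ε, so |6/u + 3/5| < ε.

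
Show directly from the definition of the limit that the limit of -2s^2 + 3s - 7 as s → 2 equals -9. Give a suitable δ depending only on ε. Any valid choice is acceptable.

δ = min(1, ε/7)

Suppose ε > 0. We want δ > 0 such that 0 < |s − 2| < δ implies |(-2s^2 + 3s - 7) + 9| < ε.
(-2s^2 + 3s - 7) + 9 = -2s^2 + 3s + 2 = (s − 2)(-2s - 1).
So |(-2s^2 + 3s - 7) + 9| = |s − 2|·|-2s - 1|.
Require δ ≤ 1. Then |s − 2| < 1 gives |s| < 3, and by the triangle inequality |-2s - 1| ≤ 2·3 + 1 = 7.
Hence |(-2s^2 + 3s - 7) + 9| ≤ 7|s − 2| < ε provided |s − 2| < ε/7.
Choosing δ = min(1, ε/7) ensures both conditions, hence |(-2s^2 + 3s - 7) + 9| < ε.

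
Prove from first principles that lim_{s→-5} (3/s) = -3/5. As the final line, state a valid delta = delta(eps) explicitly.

delta = min(5/2, (25/6)eps)

Let eps > 0 be given. We seek delta > 0 such that 0 < |s + 5| < delta implies |3/s + 3/5| < eps.
|3/s + 3/5| = 3·|-5 − s|/(5·|s|) = 3|s + 5|/(5|s|).
Restrict delta ≤ 5/2. Then |s + 5| < 5/2 gives |s| > 5/2, so 5|s| > 25/2.
Then |3/s + 3/5| < 3|s + 5|/(25/2), which is < eps when |s + 5| < (25/6)eps.
Take delta = min(5/2, (25/6)eps). Then 0 < |s + 5| < delta gives both |s + 5| < 5/2 and |s + 5| < (25/6)eps, so |3/s + 3/5| < eps.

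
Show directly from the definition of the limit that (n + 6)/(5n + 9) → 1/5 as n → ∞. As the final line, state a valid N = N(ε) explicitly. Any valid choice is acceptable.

N = (21/25)/ε

Fix ε > 0. For n ≥ 1, |(n + 6)/(5n + 9) − (1/5)| = |21|/(5(5n + 9)) = 21/(5(5n + 9)).
Since 5n + 9 ≥ 5n for n ≥ 1, this is ≤ 21/(5·5n) = (21/25)/n.
So |(n + 6)/(5n + 9) − (1/5)| < ε whenever n > (21/25)/ε.
Take N = (21/25)/ε. If n > N then |(n + 6)/(5n + 9) − (1/5)| ≤ (21/25)/n < ε.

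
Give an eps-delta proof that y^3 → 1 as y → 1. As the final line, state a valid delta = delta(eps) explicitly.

delta = min(1, eps/7)

Fix eps > 0. We seek delta > 0 with 0 < |y − 1| < delta ⇒ |y^3 − 1| < eps.
Factor: y^3 − 1 = (y − 1)(y^2 + y + 1), so |y^3 − 1| = |y − 1|·|y^2 + y + 1|.
Impose delta ≤ 1 so that |y| < 2; then |y^2 + y + 1| ≤ 7.
Hence |y^3 − 1| ≤ 7|y − 1|, which is < eps once |y − 1| < eps/7.
Take delta = min(1, eps/7). If 0 < |y − 1| < delta then both bounds hold and |y^3 − 1| ≤ 7|y − 1| < 7·(eps/7) = eps.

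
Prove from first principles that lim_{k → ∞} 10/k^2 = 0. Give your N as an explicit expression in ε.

N = (10/ε)^{1/2}

Fix ε > 0. For k ≥ 1, |10/k^2 − 0| = 10/k^2.
10/k^2 < ε ⇔ k^2 > 10/ε ⇔ k > (10/ε)^{1/2}.
Take N = (10/ε)^{1/2}. Then k > N implies 10/k^2 < ε.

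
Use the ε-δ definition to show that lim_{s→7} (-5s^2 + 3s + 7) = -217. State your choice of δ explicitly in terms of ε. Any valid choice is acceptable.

δ = min(1, ε/72)

Fix ε > 0. We want δ > 0 such that 0 < |s − 7| < δ implies |(-5s^2 + 3s + 7) + 217| < ε.
(-5s^2 + 3s + 7) + 217 = -5s^2 + 3s + 224 = (s − 7)(-5s - 32).
So |(-5s^2 + 3s + 7) + 217| = |s − 7|·|-5s - 32|.
Require δ ≤ 1. Then |s − 7| < 1 gives |s| < 8, and by the triangle inequality |-5s - 32| ≤ 5·8 + 32 = 72.
Hence |(-5s^2 + 3s + 7) + 217| ≤ 72|s − 7| < ε provided |s − 7| < ε/72.
Take δ = min(1, ε/72). Then 0 < |s − 7| < δ gives both |s − 7| < 1 and |s − 7| < ε/72, so |(-5s^2 + 3s + 7) + 217| < ε.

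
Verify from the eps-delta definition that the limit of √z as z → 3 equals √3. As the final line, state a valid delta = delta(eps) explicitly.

Suppose eps > 0. We want delta > 0 such that 0 < |z − 3| < delta implies |√z − √3| < eps.
Multiplying by the conjugate, |√z − √3| = |z − 3|/(√z + √3).
Restrict delta ≤ 3 so that |z − 3| < 3 forces z > 0, and then √z + √3 > √3.
Hence |√z − √3| < |z − 3|/√3, which is < eps once |z − 3| < √3·eps.
Take delta = min(3, √3·eps). If 0 < |z − 3| < delta then z > 0 and |√z − √3| < |z − 3|/√3 < eps.

delta = min(3, √3·eps)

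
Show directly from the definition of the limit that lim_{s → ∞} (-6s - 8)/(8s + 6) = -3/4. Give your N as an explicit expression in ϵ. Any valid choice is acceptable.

Fix ϵ > 0. We seek N > 0 such that s > N implies |(-6s - 8)/(8s + 6) + 3/4| < ϵ.
(-6s - 8)/(8s + 6) + 3/4 = (8(-6s - 8) − (-6)(8s + 6)) / (8(8s + 6)) = -28/(8(8s + 6)).
For s > 0 we have 8s + 6 > 8s, so |(-6s - 8)/(8s + 6) + 3/4| = 28/(8(8s + 6)) < 28/(8·8s) = (7/16)/s.
Thus |(-6s - 8)/(8s + 6) + 3/4| < ϵ whenever s > (7/16)/ϵ.
Take N = (7/16)/ϵ. If s > N then |(-6s - 8)/(8s + 6) + 3/4| < (7/16)/s < ϵ.

N = (7/16)/ϵ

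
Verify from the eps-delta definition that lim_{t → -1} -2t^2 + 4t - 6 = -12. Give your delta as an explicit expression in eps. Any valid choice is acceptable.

Fix eps > 0. We want delta > 0 such that 0 < |t + 1| < delta implies |(-2t^2 + 4t - 6) + 12| < eps.
(-2t^2 + 4t - 6) + 12 = -2t^2 + 4t + 6 = (t + 1)(-2t + 6).
So |(-2t^2 + 4t - 6) + 12| = |t + 1|·|-2t + 6|.
Assume first that |t + 1| < 2, so |t| < 3. Then |-2t + 6| ≤ 2·3 + 6 = 12.
Hence |(-2t^2 + 4t - 6) + 12| ≤ 12|t + 1| < eps provided |t + 1| < eps/12.
Choosing delta = min(2, eps/12) ensures both conditions, hence |(-2t^2 + 4t - 6) + 12| < eps.

delta = min(2, eps/12)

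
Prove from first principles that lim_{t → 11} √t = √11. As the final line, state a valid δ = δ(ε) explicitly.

Let ε > 0 be given. We want δ > 0 such that 0 < |t − 11| < δ implies |√t − √11| < ε.
Rationalise: √t − √11 = (t − 11)/(√t + √11), so |√t − √11| = |t − 11|/(√t + √11).
Restrict δ ≤ 11 so that |t − 11| < 11 forces t > 0, and then √t + √11 > √11.
Hence |√t − √11| < |t − 11|/√11, which is < ε once |t − 11| < √11·ε.
Take δ = min(11, √11·ε). If 0 < |t − 11| < δ then t > 0 and |√t − √11| < |t − 11|/√11 < ε.

δ = min(11, √11·ε)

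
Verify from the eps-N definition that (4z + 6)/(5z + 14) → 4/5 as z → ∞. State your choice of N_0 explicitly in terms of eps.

N_0 = (26/25)/eps

Suppose eps > 0. We seek N_0 > 0 such that z > N_0 implies |(4z + 6)/(5z + 14) − (4/5)| < eps.
(4z + 6)/(5z + 14) − (4/5) = (5(4z + 6) − 4(5z + 14)) / (5(5z + 14)) = -26/(5(5z + 14)).
For z > 0 we have 5z + 14 > 5z, so |(4z + 6)/(5z + 14) − (4/5)| = 26/(5(5z + 14)) < 26/(5·5z) = (26/25)/z.
Thus |(4z + 6)/(5z + 14) − (4/5)| < eps whenever z > (26/25)/eps.
Take N_0 = (26/25)/eps. If z > N_0 then |(4z + 6)/(5z + 14) − (4/5)| < (26/25)/z < eps.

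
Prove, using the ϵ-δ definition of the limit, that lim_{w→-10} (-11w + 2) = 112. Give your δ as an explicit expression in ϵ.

Suppose ϵ > 0. We need δ > 0 so that 0 < |w + 10| < δ implies |(-11w + 2) − 112| < ϵ.
Since (-11w + 2) − 112 = -11(w + 10), we have |(-11w + 2) − 112| = 11|w + 10|.
Thus it suffices that |w + 10| < ϵ/11.
Choosing δ = ϵ/11 gives |(-11w + 2) − 112| = 11|w + 10| < ϵ whenever |w + 10| < δ.

δ = ϵ/11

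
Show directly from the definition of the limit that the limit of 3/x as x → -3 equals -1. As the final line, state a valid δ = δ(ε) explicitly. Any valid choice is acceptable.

δ = min(3/2, (3/2)ε)

Suppose ε > 0. We seek δ > 0 such that 0 < |x + 3| < δ implies |3/x + 1| < ε.
|3/x + 1| = 3·|-3 − x|/(3·|x|) = 3|x + 3|/(3|x|).
Restrict δ ≤ 3/2. Then |x + 3| < 3/2 gives |x| > 3/2, so 3|x| > 9/2.
Then |3/x + 1| < 3|x + 3|/(9/2), which is < ε when |x + 3| < (3/2)ε.
Take δ = min(3/2, (3/2)ε). Then 0 < |x + 3| < δ gives both |x + 3| < 3/2 and |x + 3| < (3/2)ε, so |3/x + 1| < ε.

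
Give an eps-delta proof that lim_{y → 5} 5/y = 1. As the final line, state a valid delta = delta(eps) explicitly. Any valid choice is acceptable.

delta = min(5/2, (5/2)eps)

Fix eps > 0. We seek delta > 0 such that 0 < |y − 5| < delta implies |5/y − 1| < eps.
|5/y − 1| = 5·|5 − y|/(5·|y|) = 5|y − 5|/(5|y|).
Require delta ≤ 5/2 so that |y| > 5 − 5/2 = 5/2, hence 5|y| > 25/2.
Then |5/y − 1| < 5|y − 5|/(25/2), which is < eps when |y − 5| < (5/2)eps.
Take delta = min(5/2, (5/2)eps). Then 0 < |y − 5| < delta gives both |y − 5| < 5/2 and |y − 5| < (5/2)eps, so |5/y − 1| < eps.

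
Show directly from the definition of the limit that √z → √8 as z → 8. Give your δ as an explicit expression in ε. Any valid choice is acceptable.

Let ε > 0. We want δ > 0 such that 0 < |z − 8| < δ implies |√z − √8| < ε.
Multiplying by the conjugate, |√z − √8| = |z − 8|/(√z + √8).
Restrict δ ≤ 8 so that |z − 8| < 8 forces z > 0, and then √z + √8 > √8.
Hence |√z − √8| < |z − 8|/√8, which is < ε once |z − 8| < √8·ε.
Take δ = min(8, √8·ε). If 0 < |z − 8| < δ then z > 0 and |√z − √8| < |z − 8|/√8 < ε.

δ = min(8, √8·ε)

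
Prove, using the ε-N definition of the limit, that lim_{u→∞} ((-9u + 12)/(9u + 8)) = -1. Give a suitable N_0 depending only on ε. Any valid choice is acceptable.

N_0 = (20/9)/ε

Suppose ε > 0. We seek N_0 > 0 such that u > N_0 implies |(-9u + 12)/(9u + 8) + 1| < ε.
(-9u + 12)/(9u + 8) + 1 = (9(-9u + 12) − (-9)(9u + 8)) / (9(9u + 8)) = 180/(9(9u + 8)).
For u > 0 we have 9u + 8 > 9u, so |(-9u + 12)/(9u + 8) + 1| = 180/(9(9u + 8)) < 180/(9·9u) = (20/9)/u.
Thus |(-9u + 12)/(9u + 8) + 1| < ε whenever u > (20/9)/ε.
Take N_0 = (20/9)/ε. If u > N_0 then |(-9u + 12)/(9u + 8) + 1| < (20/9)/u < ε.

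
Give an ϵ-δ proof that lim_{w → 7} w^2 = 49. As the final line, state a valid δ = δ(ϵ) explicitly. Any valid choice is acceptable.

δ = min(2, ϵ/16)

Let ϵ > 0 be given. We seek δ > 0 with 0 < |w − 7| < δ ⇒ |w^2 − 49| < ϵ.
Factor: w^2 − 49 = (w − 7)(w + 7), so |w^2 − 49| = |w − 7|·|w + 7|.
Impose δ ≤ 2 so that |w| < 9; then |w + 7| ≤ 16.
Hence |w^2 − 49| ≤ 16|w − 7|, which is < ϵ once |w − 7| < ϵ/16.
Take δ = min(2, ϵ/16). If 0 < |w − 7| < δ then both bounds hold and |w^2 − 49| ≤ 16|w − 7| < 16·(ϵ/16) = ϵ.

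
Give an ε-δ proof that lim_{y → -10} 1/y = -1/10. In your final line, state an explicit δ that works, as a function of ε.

Fix ε > 0. We seek δ > 0 such that 0 < |y + 10| < δ implies |1/y + 1/10| < ε.
|1/y + 1/10| = |-10 − y|/(10·|y|) = |y + 10|/(10|y|).
Require δ ≤ 5 so that |y| > 10 − 5 = 5, hence 10|y| > 50.
Then |1/y + 1/10| < |y + 10|/50, which is < ε when |y + 10| < 50ε.
Take δ = min(5, 50ε). Then 0 < |y + 10| < δ gives both |y + 10| < 5 and |y + 10| < 50ε, so |1/y + 1/10| < ε.

δ = min(5, 50ε)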